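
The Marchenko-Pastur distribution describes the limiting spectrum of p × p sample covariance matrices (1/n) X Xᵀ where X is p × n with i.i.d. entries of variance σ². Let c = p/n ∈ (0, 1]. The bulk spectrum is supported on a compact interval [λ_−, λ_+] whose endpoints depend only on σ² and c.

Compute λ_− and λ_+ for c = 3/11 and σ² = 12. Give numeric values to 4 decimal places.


c = 3/11 = 0.272727; √c = 0.522233.
λ_− = σ² (1 − √c)² = 12 · (1 − 0.522233)² = 12 · (0.477767)² = 2.739136.
λ_+ = σ² (1 + √c)² = 12 · (1 + 0.522233)² = 12 · (1.522233)² = 27.806319.

Rounded to 4 decimal places: λ_− ≈ 2.7391, λ_+ ≈ 27.8063.


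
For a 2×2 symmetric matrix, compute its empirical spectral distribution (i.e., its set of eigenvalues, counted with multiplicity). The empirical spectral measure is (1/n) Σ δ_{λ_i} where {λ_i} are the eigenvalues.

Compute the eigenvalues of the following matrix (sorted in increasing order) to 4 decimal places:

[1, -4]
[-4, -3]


Since M is real symmetric, both eigenvalues are real; they are the roots of det(λI − M) = λ² − (tr M) λ + det M.
tr M = 1 + (-3) = -2.
det M = 1·(-3) − (-4)² = -3 − 16 = -19.
Characteristic polynomial: λ² + 2λ − 19 = 0.
Discriminant Δ = (tr M)² − 4·det M = 4 − (-76) = 80; √Δ = 8.944272.
λ = (tr M ± √Δ)/2 = (-2 ± 8.944272)/2, giving (tr M − √Δ)/2 = -5.4721 and (tr M + √Δ)/2 = 3.4721.

Eigenvalues sorted in increasing order: [-5.4721, 3.4721].


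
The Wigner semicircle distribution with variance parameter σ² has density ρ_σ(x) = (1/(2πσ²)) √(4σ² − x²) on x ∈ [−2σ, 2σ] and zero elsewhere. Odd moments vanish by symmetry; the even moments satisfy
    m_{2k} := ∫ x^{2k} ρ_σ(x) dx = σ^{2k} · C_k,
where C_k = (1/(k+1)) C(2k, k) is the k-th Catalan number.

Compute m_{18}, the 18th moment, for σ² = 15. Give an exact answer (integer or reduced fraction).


By the scaled semicircle moment identity, m_{2k} = σ^{2k} · C_k with k = 9.
C_9 = (1/(k+1)) · C(2k, k) = (1/10) · C(18, 9) = (1/10) · 48620 = 4862.
σ^{2k} = (σ²)^k = (15)^9 = 38443359375.

Therefore m_{18} = σ^{18} · C_9 = 38443359375 · 4862 = 186911613281250.


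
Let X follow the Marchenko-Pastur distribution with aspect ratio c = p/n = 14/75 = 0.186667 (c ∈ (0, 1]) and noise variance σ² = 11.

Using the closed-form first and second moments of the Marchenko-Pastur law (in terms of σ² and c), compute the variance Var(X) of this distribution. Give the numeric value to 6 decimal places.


Recall the MP moments m_1 = E[X] = σ² and m_2 = E[X²] = σ⁴ (1 + c).
m_1 = E[X] = σ² = 11, so m_1² = 121.
m_2 = E[X²] = σ⁴ (1 + c) = 121 · (1 + 0.186667) = 121 · 1.186667 = 143.586667.
(Note m_2 − m_1² simplifies to c · σ⁴ = 0.186667 · 121.)

Var(X) = m_2 − m_1² = 143.586667 − 121 = 22.586667.


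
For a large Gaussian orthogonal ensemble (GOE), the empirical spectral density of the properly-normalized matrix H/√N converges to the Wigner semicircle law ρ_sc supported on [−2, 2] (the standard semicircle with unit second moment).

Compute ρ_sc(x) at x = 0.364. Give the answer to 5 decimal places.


ρ_sc(x) = (1/(2π)) √(4 − x²). With x = 0.364:
  4 − x² = 4 − (0.364)² = 4 − 0.132496 = 3.867504.
  √(4 − x²) = 1.966597.
  1/(2π) = 0.159155.
  ρ_sc(0.364) = 0.159155 · 1.966597 = 0.312994.

Rounded to 5 decimal places: ρ_sc(0.364) ≈ 0.31299.


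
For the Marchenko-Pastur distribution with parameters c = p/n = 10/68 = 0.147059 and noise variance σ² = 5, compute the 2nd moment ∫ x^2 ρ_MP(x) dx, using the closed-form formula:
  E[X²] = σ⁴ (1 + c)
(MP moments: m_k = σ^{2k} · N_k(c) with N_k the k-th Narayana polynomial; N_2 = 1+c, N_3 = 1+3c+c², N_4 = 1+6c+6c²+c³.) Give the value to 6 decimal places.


E[X²] = σ⁴ (1 + c) (second MP moment). With σ² = 5 (so σ⁴ = 25) and c = 10/68 = 0.147059: E[X²] = 25 · (1 + 0.147059) = 25 · 1.147059.

So E[X^2] = 28.676471.


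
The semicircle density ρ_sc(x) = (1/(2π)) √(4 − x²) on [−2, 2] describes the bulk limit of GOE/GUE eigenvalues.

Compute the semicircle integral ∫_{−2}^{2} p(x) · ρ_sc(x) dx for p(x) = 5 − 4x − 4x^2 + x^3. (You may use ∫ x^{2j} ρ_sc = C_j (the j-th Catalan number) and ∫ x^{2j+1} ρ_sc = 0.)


Write p(x) = Σ a_i x^i, split into monomials and integrate each against ρ_sc separately.
Using ∫ x^{2j} ρ_sc = C_j = (1/(j+1)) C(2j, j) (Catalan numbers) and ∫ x^{2j+1} ρ_sc = 0 (odd monomials vanish by symmetry):
  i = 0 (even): a_0 · C_{0} = 5 · 1 = 5
  i = 1 (odd): ∫ x^1 ρ_sc = 0 (vanishes)
  i = 2 (even): a_2 · C_{1} = -4 · 1 = -4
  i = 3 (odd): ∫ x^3 ρ_sc = 0 (vanishes)

Summing the contributions: ∫_{−2}^{2} p(x) ρ_sc(x) dx = 5 + (-4) = 1.


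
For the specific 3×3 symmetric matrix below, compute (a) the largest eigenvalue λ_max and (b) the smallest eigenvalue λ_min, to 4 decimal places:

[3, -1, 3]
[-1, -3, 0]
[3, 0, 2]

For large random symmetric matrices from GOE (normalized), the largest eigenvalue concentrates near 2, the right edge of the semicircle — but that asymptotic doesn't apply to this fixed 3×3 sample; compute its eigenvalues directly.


Since M is real symmetric, all three eigenvalues are real; they are the roots of det(λI − M) = λ³ − (tr M) λ² + s λ − det M, where s is the sum of the principal 2×2 minors.
tr M = 3 + (-3) + 2 = 2.
s = (3·(-3) − (-1)²) + (3·2 − 3²) + ((-3)·2 − 0²) = -10 + (-3) + (-6) = -19.
det M (expand along row 1) = 3·(-6) − (-1)·(-2) + 3·9 = 7.
Characteristic polynomial: λ³ − 2λ² − 19λ − 7 = 0.
Substitute λ = y + (tr M)/3 = y + 0.666667 to remove the quadratic term: y³ + p·y + q = 0 with p = s − (tr M)²/3 = -20.333333 and q = −2(tr M)³/27 + (tr M)·s/3 − det M = -20.259259.
Three real roots ⇒ use the trigonometric (Viète) form: r = 2√(−p/3) = 5.206833, φ = arccos(3q/(p·r)) = arccos(0.574067) = 0.959332 rad.
y_k = r·cos(φ/3 − 2πk/3) for k = 0, 1, 2 gives y = 4.942875, -1.053931, -3.888944.
λ_k = y_k + 0.666667 gives λ = 5.6095, -0.3873, -3.2223 (check: the sum is 2.0000 = tr M).

Hence λ_max = 5.6095 and λ_min = -3.2223.


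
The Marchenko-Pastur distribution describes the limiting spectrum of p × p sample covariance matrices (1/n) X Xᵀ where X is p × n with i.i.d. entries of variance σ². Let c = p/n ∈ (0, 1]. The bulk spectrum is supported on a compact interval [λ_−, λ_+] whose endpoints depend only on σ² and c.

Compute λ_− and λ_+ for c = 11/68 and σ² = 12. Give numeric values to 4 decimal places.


c = 11/68 = 0.161765; √c = 0.402200.
λ_− = σ² (1 − √c)² = 12 · (1 − 0.402200)² = 12 · (0.597800)² = 4.288380.
λ_+ = σ² (1 + √c)² = 12 · (1 + 0.402200)² = 12 · (1.402200)² = 23.593972.

Rounded to 4 decimal places: λ_− ≈ 4.2884, λ_+ ≈ 23.5940.


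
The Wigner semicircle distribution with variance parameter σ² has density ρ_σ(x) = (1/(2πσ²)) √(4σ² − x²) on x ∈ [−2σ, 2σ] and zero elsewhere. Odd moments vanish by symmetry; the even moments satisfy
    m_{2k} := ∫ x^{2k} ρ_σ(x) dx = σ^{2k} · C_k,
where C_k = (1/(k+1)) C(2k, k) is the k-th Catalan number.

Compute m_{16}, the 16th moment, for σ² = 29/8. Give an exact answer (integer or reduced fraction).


By the scaled semicircle moment identity, m_{2k} = σ^{2k} · C_k with k = 8.
C_8 = (1/(k+1)) · C(2k, k) = (1/9) · C(16, 8) = (1/9) · 12870 = 1430.
σ^{2k} = (σ²)^k = (29/8)^8 = 500246412961/16777216.

Therefore m_{16} = σ^{16} · C_8 = (500246412961/16777216) · 1430 = 357676185267115/8388608.


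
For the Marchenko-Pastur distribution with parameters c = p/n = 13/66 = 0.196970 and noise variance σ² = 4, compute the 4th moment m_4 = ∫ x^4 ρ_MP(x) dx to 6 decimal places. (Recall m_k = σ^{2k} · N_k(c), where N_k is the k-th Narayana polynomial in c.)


E[X⁴] = σ⁸ (1 + 6c + 6c² + c³) (fourth MP moment). With σ² = 4 (so σ⁸ = 256) and c = 13/66 = 0.196970: E[X⁴] = 256 · (1 + 6·0.196970 + 6·(0.196970)² + (0.196970)³) = 256 · 2.422242.

So E[X^4] = 620.094053.


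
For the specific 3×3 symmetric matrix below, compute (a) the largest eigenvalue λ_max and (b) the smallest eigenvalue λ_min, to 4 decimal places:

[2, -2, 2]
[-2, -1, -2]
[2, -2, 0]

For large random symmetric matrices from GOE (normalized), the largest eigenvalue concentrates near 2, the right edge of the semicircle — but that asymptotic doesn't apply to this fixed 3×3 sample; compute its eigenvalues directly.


Since M is real symmetric, all three eigenvalues are real; they are the roots of det(λI − M) = λ³ − (tr M) λ² + s λ − det M, where s is the sum of the principal 2×2 minors.
tr M = 2 + (-1) + 0 = 1.
s = (2·(-1) − (-2)²) + (2·0 − 2²) + ((-1)·0 − (-2)²) = -6 + (-4) + (-4) = -14.
det M (expand along row 1) = 2·(-4) − (-2)·4 + 2·6 = 12.
Characteristic polynomial: λ³ − λ² − 14λ − 12 = 0.
Substitute λ = y + (tr M)/3 = y + 0.333333 to remove the quadratic term: y³ + p·y + q = 0 with p = s − (tr M)²/3 = -14.333333 and q = −2(tr M)³/27 + (tr M)·s/3 − det M = -16.740741.
Three real roots ⇒ use the trigonometric (Viète) form: r = 2√(−p/3) = 4.371626, φ = arccos(3q/(p·r)) = arccos(0.801504) = 0.640990 rad.
y_k = r·cos(φ/3 − 2πk/3) for k = 0, 1, 2 gives y = 4.272218, -1.333333, -2.938885.
λ_k = y_k + 0.333333 gives λ = 4.6056, -1.0000, -2.6056 (check: the sum is 1.0000 = tr M).

Hence λ_max = 4.6056 and λ_min = -2.6056.


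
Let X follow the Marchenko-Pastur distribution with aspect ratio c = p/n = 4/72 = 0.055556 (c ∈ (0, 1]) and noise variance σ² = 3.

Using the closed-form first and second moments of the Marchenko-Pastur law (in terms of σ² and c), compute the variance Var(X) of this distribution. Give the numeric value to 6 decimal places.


Recall the MP moments m_1 = E[X] = σ² and m_2 = E[X²] = σ⁴ (1 + c).
m_1 = E[X] = σ² = 3, so m_1² = 9.
m_2 = E[X²] = σ⁴ (1 + c) = 9 · (1 + 0.055556) = 9 · 1.055556 = 9.500000.
(Note m_2 − m_1² simplifies to c · σ⁴ = 0.055556 · 9.)

Var(X) = m_2 − m_1² = 9.500000 − 9 = 0.500000.


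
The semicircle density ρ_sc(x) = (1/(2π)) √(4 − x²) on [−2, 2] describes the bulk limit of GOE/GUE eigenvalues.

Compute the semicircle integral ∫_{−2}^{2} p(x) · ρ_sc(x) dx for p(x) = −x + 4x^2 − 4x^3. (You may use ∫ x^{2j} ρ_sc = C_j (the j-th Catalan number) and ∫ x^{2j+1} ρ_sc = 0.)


Write p(x) = Σ a_i x^i, split into monomials and integrate each against ρ_sc separately.
Using ∫ x^{2j} ρ_sc = C_j = (1/(j+1)) C(2j, j) (Catalan numbers) and ∫ x^{2j+1} ρ_sc = 0 (odd monomials vanish by symmetry):
  i = 1 (odd): ∫ x^1 ρ_sc = 0 (vanishes)
  i = 2 (even): a_2 · C_{1} = 4 · 1 = 4
  i = 3 (odd): ∫ x^3 ρ_sc = 0 (vanishes)

Summing the contributions: ∫_{−2}^{2} p(x) ρ_sc(x) dx = 4.


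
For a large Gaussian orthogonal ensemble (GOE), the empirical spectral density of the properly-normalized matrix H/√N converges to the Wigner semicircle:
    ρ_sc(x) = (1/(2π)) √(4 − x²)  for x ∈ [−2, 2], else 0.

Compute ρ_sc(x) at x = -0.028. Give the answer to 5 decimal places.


ρ_sc(x) = (1/(2π)) √(4 − x²). With x = -0.028:
  4 − x² = 4 − (-0.028)² = 4 − 0.000784 = 3.999216.
  √(4 − x²) = 1.999804.
  1/(2π) = 0.159155.
  ρ_sc(-0.028) = 0.159155 · 1.999804 = 0.318279.

Rounded to 5 decimal places: ρ_sc(-0.028) ≈ 0.31828.


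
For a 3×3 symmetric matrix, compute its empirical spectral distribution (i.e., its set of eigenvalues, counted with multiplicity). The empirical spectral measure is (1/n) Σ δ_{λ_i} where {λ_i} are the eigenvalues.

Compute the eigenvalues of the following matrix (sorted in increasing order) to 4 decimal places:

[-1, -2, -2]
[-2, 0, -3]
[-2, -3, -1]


Since M is real symmetric, all three eigenvalues are real; they are the roots of det(λI − M) = λ³ − (tr M) λ² + s λ − det M, where s is the sum of the principal 2×2 minors.
tr M = -1 + 0 + (-1) = -2.
s = ((-1)·0 − (-2)²) + ((-1)·(-1) − (-2)²) + (0·(-1) − (-3)²) = -4 + (-3) + (-9) = -16.
det M (expand along row 1) = (-1)·(-9) − (-2)·(-4) + (-2)·6 = -11.
Characteristic polynomial: λ³ + 2λ² − 16λ + 11 = 0.
Substitute λ = y + (tr M)/3 = y − 0.666667 to remove the quadratic term: y³ + p·y + q = 0 with p = s − (tr M)²/3 = -17.333333 and q = −2(tr M)³/27 + (tr M)·s/3 − det M = 22.259259.
Three real roots ⇒ use the trigonometric (Viète) form: r = 2√(−p/3) = 4.807402, φ = arccos(3q/(p·r)) = arccos(-0.801382) = 2.500398 rad.
y_k = r·cos(φ/3 − 2πk/3) for k = 0, 1, 2 gives y = 3.232084, 1.465932, -4.698015.
λ_k = y_k − 0.666667 gives λ = 2.5654, 0.7993, -5.3647 (check: the sum is -2.0000 = tr M).

Eigenvalues sorted in increasing order: [-5.3647, 0.7993, 2.5654].


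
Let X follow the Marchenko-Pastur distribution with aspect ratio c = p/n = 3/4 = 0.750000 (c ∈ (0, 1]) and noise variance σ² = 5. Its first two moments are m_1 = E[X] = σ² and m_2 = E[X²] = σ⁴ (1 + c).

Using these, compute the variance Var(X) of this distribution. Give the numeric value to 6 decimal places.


m_1 = E[X] = σ² = 5, so m_1² = 25.
m_2 = E[X²] = σ⁴ (1 + c) = 25 · (1 + 0.750000) = 25 · 1.750000 = 43.750000.
(Note m_2 − m_1² simplifies to c · σ⁴ = 0.750000 · 25.)

Var(X) = m_2 − m_1² = 43.750000 − 25 = 18.750000.


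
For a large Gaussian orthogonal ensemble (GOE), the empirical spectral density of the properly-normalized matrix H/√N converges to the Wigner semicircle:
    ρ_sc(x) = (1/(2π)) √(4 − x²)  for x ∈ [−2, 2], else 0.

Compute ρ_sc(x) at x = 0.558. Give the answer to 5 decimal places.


ρ_sc(x) = (1/(2π)) √(4 − x²). With x = 0.558:
  4 − x² = 4 − (0.558)² = 4 − 0.311364 = 3.688636.
  √(4 − x²) = 1.920582.
  1/(2π) = 0.159155.
  ρ_sc(0.558) = 0.159155 · 1.920582 = 0.305670.

Rounded to 5 decimal places: ρ_sc(0.558) ≈ 0.30567.


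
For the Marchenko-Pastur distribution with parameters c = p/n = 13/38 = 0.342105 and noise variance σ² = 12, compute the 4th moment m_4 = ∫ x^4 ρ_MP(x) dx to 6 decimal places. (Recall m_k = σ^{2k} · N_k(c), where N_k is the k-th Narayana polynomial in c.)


E[X⁴] = σ⁸ (1 + 6c + 6c² + c³) (fourth MP moment). With σ² = 12 (so σ⁸ = 20736) and c = 13/38 = 0.342105: E[X⁴] = 20736 · (1 + 6·0.342105 + 6·(0.342105)² + (0.342105)³) = 20736 · 3.794886.

So E[X^4] = 78690.761919.


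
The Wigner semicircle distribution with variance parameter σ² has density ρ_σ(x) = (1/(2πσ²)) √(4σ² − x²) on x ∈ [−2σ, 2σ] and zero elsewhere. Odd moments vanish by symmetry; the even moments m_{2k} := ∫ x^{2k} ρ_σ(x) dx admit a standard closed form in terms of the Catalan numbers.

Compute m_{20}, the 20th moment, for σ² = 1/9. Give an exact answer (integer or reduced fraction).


By the scaled semicircle moment identity, m_{2k} = σ^{2k} · C_k with k = 10.
C_10 = (1/(k+1)) · C(2k, k) = (1/11) · C(20, 10) = (1/11) · 184756 = 16796.
σ^{2k} = (σ²)^k = (1/9)^10 = 1/3486784401.

Therefore m_{20} = σ^{20} · C_10 = (1/3486784401) · 16796 = 16796/3486784401.


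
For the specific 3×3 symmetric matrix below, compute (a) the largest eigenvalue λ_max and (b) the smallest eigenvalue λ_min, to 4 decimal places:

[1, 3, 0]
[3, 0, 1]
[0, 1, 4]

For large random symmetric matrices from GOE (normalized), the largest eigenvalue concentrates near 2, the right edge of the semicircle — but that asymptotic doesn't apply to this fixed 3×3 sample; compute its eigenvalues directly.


Since M is real symmetric, all three eigenvalues are real; they are the roots of det(λI − M) = λ³ − (tr M) λ² + s λ − det M, where s is the sum of the principal 2×2 minors.
tr M = 1 + 0 + 4 = 5.
s = (1·0 − 3²) + (1·4 − 0²) + (0·4 − 1²) = -9 + 4 + (-1) = -6.
det M (expand along row 1) = 1·(-1) − 3·12 + 0·3 = -37.
Characteristic polynomial: λ³ − 5λ² − 6λ + 37 = 0.
Substitute λ = y + (tr M)/3 = y + 1.666667 to remove the quadratic term: y³ + p·y + q = 0 with p = s − (tr M)²/3 = -14.333333 and q = −2(tr M)³/27 + (tr M)·s/3 − det M = 17.740741.
Three real roots ⇒ use the trigonometric (Viète) form: r = 2√(−p/3) = 4.371626, φ = arccos(3q/(p·r)) = arccos(-0.849382) = 2.585609 rad.
y_k = r·cos(φ/3 − 2πk/3) for k = 0, 1, 2 gives y = 2.846013, 1.450752, -4.296765.
λ_k = y_k + 1.666667 gives λ = 4.5127, 3.1174, -2.6301 (check: the sum is 5.0000 = tr M).

Hence λ_max = 4.5127 and λ_min = -2.6301.


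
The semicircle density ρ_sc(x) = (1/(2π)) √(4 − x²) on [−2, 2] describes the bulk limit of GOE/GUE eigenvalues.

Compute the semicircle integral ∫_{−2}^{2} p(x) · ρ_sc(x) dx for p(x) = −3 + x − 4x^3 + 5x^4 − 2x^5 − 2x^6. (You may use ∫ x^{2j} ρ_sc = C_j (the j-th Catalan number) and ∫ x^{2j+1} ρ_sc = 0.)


Write p(x) = Σ a_i x^i, split into monomials and integrate each against ρ_sc separately.
Using ∫ x^{2j} ρ_sc = C_j = (1/(j+1)) C(2j, j) (Catalan numbers) and ∫ x^{2j+1} ρ_sc = 0 (odd monomials vanish by symmetry):
  i = 0 (even): a_0 · C_{0} = -3 · 1 = -3
  i = 1 (odd): ∫ x^1 ρ_sc = 0 (vanishes)
  i = 3 (odd): ∫ x^3 ρ_sc = 0 (vanishes)
  i = 4 (even): a_4 · C_{2} = 5 · 2 = 10
  i = 5 (odd): ∫ x^5 ρ_sc = 0 (vanishes)
  i = 6 (even): a_6 · C_{3} = -2 · 5 = -10

Summing the contributions: ∫_{−2}^{2} p(x) ρ_sc(x) dx = (-3) + 10 + (-10) = -3.


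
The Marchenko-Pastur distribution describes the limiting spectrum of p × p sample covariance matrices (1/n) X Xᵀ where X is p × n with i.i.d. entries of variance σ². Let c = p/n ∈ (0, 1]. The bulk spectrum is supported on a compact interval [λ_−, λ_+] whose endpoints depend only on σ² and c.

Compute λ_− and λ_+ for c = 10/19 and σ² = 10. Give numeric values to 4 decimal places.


c = 10/19 = 0.526316; √c = 0.725476.
λ_− = σ² (1 − √c)² = 10 · (1 − 0.725476)² = 10 · (0.274524)² = 0.753633.
λ_+ = σ² (1 + √c)² = 10 · (1 + 0.725476)² = 10 · (1.725476)² = 29.772683.

Rounded to 4 decimal places: λ_− ≈ 0.7536, λ_+ ≈ 29.7727.


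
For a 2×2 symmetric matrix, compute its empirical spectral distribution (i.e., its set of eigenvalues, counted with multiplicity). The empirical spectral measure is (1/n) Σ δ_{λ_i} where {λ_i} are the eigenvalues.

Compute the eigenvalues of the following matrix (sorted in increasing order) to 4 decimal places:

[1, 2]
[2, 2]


Since M is real symmetric, both eigenvalues are real; they are the roots of det(λI − M) = λ² − (tr M) λ + det M.
tr M = 1 + 2 = 3.
det M = 1·2 − 2² = 2 − 4 = -2.
Characteristic polynomial: λ² − 3λ − 2 = 0.
Discriminant Δ = (tr M)² − 4·det M = 9 − (-8) = 17; √Δ = 4.123106.
λ = (tr M ± √Δ)/2 = (3 ± 4.123106)/2, giving (tr M − √Δ)/2 = -0.5616 and (tr M + √Δ)/2 = 3.5616.

Eigenvalues sorted in increasing order: [-0.5616, 3.5616].


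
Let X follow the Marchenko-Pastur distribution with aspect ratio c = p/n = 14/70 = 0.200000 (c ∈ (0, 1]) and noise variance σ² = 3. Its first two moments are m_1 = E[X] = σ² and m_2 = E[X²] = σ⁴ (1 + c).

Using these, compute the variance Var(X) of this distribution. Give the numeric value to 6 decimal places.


m_1 = E[X] = σ² = 3, so m_1² = 9.
m_2 = E[X²] = σ⁴ (1 + c) = 9 · (1 + 0.200000) = 9 · 1.200000 = 10.800000.
(Note m_2 − m_1² simplifies to c · σ⁴ = 0.200000 · 9.)

Var(X) = m_2 − m_1² = 10.800000 − 9 = 1.800000.


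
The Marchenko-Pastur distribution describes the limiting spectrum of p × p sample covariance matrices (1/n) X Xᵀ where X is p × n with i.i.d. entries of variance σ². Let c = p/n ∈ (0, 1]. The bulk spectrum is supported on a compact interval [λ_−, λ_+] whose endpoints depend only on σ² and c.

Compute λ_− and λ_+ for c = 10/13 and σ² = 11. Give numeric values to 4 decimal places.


c = 10/13 = 0.769231; √c = 0.877058.
λ_− = σ² (1 − √c)² = 11 · (1 − 0.877058)² = 11 · (0.122942)² = 0.166262.
λ_+ = σ² (1 + √c)² = 11 · (1 + 0.877058)² = 11 · (1.877058)² = 38.756815.

Rounded to 4 decimal places: λ_− ≈ 0.1663, λ_+ ≈ 38.7568.


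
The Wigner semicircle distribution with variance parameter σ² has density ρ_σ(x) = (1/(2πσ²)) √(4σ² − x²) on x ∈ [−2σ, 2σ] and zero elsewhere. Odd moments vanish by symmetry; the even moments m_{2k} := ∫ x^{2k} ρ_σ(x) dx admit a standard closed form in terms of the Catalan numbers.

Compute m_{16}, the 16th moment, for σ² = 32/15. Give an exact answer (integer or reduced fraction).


By the scaled semicircle moment identity, m_{2k} = σ^{2k} · C_k with k = 8.
C_8 = (1/(k+1)) · C(2k, k) = (1/9) · C(16, 8) = (1/9) · 12870 = 1430.
σ^{2k} = (σ²)^k = (32/15)^8 = 1099511627776/2562890625.

Therefore m_{16} = σ^{16} · C_8 = (1099511627776/2562890625) · 1430 = 314460325543936/512578125.


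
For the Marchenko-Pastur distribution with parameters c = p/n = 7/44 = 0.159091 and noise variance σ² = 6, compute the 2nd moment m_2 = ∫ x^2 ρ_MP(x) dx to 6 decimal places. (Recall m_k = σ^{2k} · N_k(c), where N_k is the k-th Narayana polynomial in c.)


E[X²] = σ⁴ (1 + c) (second MP moment). With σ² = 6 (so σ⁴ = 36) and c = 7/44 = 0.159091: E[X²] = 36 · (1 + 0.159091) = 36 · 1.159091.

So E[X^2] = 41.727273.


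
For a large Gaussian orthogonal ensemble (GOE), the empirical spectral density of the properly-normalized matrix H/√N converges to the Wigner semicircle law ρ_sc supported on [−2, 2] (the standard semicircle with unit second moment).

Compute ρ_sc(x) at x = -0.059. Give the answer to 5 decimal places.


ρ_sc(x) = (1/(2π)) √(4 − x²). With x = -0.059:
  4 − x² = 4 − (-0.059)² = 4 − 0.003481 = 3.996519.
  √(4 − x²) = 1.999130.
  1/(2π) = 0.159155.
  ρ_sc(-0.059) = 0.159155 · 1.999130 = 0.318171.

Rounded to 5 decimal places: ρ_sc(-0.059) ≈ 0.31817.


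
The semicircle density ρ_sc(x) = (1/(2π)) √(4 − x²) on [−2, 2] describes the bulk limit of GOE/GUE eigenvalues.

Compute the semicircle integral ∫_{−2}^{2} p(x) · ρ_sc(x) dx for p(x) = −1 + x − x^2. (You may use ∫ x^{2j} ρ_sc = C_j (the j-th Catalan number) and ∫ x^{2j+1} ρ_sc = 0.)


Write p(x) = Σ a_i x^i, split into monomials and integrate each against ρ_sc separately.
Using ∫ x^{2j} ρ_sc = C_j = (1/(j+1)) C(2j, j) (Catalan numbers) and ∫ x^{2j+1} ρ_sc = 0 (odd monomials vanish by symmetry):
  i = 0 (even): a_0 · C_{0} = -1 · 1 = -1
  i = 1 (odd): ∫ x^1 ρ_sc = 0 (vanishes)
  i = 2 (even): a_2 · C_{1} = -1 · 1 = -1

Summing the contributions: ∫_{−2}^{2} p(x) ρ_sc(x) dx = (-1) + (-1) = -2.


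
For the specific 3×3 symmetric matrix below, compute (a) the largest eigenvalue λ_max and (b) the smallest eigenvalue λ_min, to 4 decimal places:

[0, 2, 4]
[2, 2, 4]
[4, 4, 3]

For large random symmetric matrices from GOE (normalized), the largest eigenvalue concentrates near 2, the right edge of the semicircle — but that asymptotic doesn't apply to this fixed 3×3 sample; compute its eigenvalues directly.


Since M is real symmetric, all three eigenvalues are real; they are the roots of det(λI − M) = λ³ − (tr M) λ² + s λ − det M, where s is the sum of the principal 2×2 minors.
tr M = 0 + 2 + 3 = 5.
s = (0·2 − 2²) + (0·3 − 4²) + (2·3 − 4²) = -4 + (-16) + (-10) = -30.
det M (expand along row 1) = 0·(-10) − 2·(-10) + 4·0 = 20.
Characteristic polynomial: λ³ − 5λ² − 30λ − 20 = 0.
Substitute λ = y + (tr M)/3 = y + 1.666667 to remove the quadratic term: y³ + p·y + q = 0 with p = s − (tr M)²/3 = -38.333333 and q = −2(tr M)³/27 + (tr M)·s/3 − det M = -79.259259.
Three real roots ⇒ use the trigonometric (Viète) form: r = 2√(−p/3) = 7.149204, φ = arccos(3q/(p·r)) = arccos(0.867635) = 0.520371 rad.
y_k = r·cos(φ/3 − 2πk/3) for k = 0, 1, 2 gives y = 7.041923, -2.452399, -4.589524.
λ_k = y_k + 1.666667 gives λ = 8.7086, -0.7857, -2.9229 (check: the sum is 5.0000 = tr M).

Hence λ_max = 8.7086 and λ_min = -2.9229.


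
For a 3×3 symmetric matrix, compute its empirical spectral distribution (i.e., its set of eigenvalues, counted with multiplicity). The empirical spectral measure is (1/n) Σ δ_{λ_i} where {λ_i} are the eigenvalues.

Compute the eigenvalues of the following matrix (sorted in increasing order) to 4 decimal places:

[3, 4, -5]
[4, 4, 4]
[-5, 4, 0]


Since M is real symmetric, all three eigenvalues are real; they are the roots of det(λI − M) = λ³ − (tr M) λ² + s λ − det M, where s is the sum of the principal 2×2 minors.
tr M = 3 + 4 + 0 = 7.
s = (3·4 − 4²) + (3·0 − (-5)²) + (4·0 − 4²) = -4 + (-25) + (-16) = -45.
det M (expand along row 1) = 3·(-16) − 4·20 + (-5)·36 = -308.
Characteristic polynomial: λ³ − 7λ² − 45λ + 308 = 0.
Substitute λ = y + (tr M)/3 = y + 2.333333 to remove the quadratic term: y³ + p·y + q = 0 with p = s − (tr M)²/3 = -61.333333 and q = −2(tr M)³/27 + (tr M)·s/3 − det M = 177.592593.
Three real roots ⇒ use the trigonometric (Viète) form: r = 2√(−p/3) = 9.043107, φ = arccos(3q/(p·r)) = arccos(-0.960576) = 2.859864 rad.
y_k = r·cos(φ/3 − 2πk/3) for k = 0, 1, 2 gives y = 5.236007, 3.767253, -9.003260.
λ_k = y_k + 2.333333 gives λ = 7.5693, 6.1006, -6.6699 (check: the sum is 7.0000 = tr M).

Eigenvalues sorted in increasing order: [-6.6699, 6.1006, 7.5693].


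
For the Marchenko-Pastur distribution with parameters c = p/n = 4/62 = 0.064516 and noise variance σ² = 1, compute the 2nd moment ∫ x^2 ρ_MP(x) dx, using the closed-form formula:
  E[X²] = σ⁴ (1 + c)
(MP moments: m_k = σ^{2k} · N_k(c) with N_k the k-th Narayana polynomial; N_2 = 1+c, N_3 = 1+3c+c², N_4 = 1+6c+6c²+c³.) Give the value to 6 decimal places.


E[X²] = σ⁴ (1 + c) (second MP moment). With σ² = 1 (so σ⁴ = 1) and c = 4/62 = 0.064516: E[X²] = 1 · (1 + 0.064516) = 1 · 1.064516.

So E[X^2] = 1.064516.


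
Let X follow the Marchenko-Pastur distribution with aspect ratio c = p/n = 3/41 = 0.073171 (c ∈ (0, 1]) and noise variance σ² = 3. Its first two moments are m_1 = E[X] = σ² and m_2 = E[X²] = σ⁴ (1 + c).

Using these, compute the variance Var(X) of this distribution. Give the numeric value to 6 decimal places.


m_1 = E[X] = σ² = 3, so m_1² = 9.
m_2 = E[X²] = σ⁴ (1 + c) = 9 · (1 + 0.073171) = 9 · 1.073171 = 9.658537.
(Note m_2 − m_1² simplifies to c · σ⁴ = 0.073171 · 9.)

Var(X) = m_2 − m_1² = 9.658537 − 9 = 0.658537.


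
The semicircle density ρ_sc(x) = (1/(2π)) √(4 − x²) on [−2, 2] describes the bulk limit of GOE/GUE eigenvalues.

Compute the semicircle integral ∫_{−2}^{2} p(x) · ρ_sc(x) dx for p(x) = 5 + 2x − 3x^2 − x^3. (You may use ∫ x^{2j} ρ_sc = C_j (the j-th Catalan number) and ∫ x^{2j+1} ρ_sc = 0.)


Write p(x) = Σ a_i x^i, split into monomials and integrate each against ρ_sc separately.
Using ∫ x^{2j} ρ_sc = C_j = (1/(j+1)) C(2j, j) (Catalan numbers) and ∫ x^{2j+1} ρ_sc = 0 (odd monomials vanish by symmetry):
  i = 0 (even): a_0 · C_{0} = 5 · 1 = 5
  i = 1 (odd): ∫ x^1 ρ_sc = 0 (vanishes)
  i = 2 (even): a_2 · C_{1} = -3 · 1 = -3
  i = 3 (odd): ∫ x^3 ρ_sc = 0 (vanishes)

Summing the contributions: ∫_{−2}^{2} p(x) ρ_sc(x) dx = 5 + (-3) = 2.


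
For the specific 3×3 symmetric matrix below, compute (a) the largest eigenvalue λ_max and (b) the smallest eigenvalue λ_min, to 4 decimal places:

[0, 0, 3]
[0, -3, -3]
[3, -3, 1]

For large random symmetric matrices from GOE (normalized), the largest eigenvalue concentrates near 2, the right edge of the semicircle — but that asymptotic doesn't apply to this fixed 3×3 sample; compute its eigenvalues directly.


Since M is real symmetric, all three eigenvalues are real; they are the roots of det(λI − M) = λ³ − (tr M) λ² + s λ − det M, where s is the sum of the principal 2×2 minors.
tr M = 0 + (-3) + 1 = -2.
s = (0·(-3) − 0²) + (0·1 − 3²) + ((-3)·1 − (-3)²) = 0 + (-9) + (-12) = -21.
det M (expand along row 1) = 0·(-12) − 0·9 + 3·9 = 27.
Characteristic polynomial: λ³ + 2λ² − 21λ − 27 = 0.
Substitute λ = y + (tr M)/3 = y − 0.666667 to remove the quadratic term: y³ + p·y + q = 0 with p = s − (tr M)²/3 = -22.333333 and q = −2(tr M)³/27 + (tr M)·s/3 − det M = -12.407407.
Three real roots ⇒ use the trigonometric (Viète) form: r = 2√(−p/3) = 5.456902, φ = arccos(3q/(p·r)) = arccos(0.305424) = 1.260413 rad.
y_k = r·cos(φ/3 − 2πk/3) for k = 0, 1, 2 gives y = 4.982330, -0.563570, -4.418760.
λ_k = y_k − 0.666667 gives λ = 4.3157, -1.2302, -5.0854 (check: the sum is -2.0000 = tr M).

Hence λ_max = 4.3157 and λ_min = -5.0854.


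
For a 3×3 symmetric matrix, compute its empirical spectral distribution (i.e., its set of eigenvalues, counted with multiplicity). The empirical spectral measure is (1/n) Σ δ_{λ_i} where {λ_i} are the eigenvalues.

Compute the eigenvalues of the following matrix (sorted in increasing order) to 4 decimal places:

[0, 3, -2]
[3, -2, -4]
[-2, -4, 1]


Since M is real symmetric, all three eigenvalues are real; they are the roots of det(λI − M) = λ³ − (tr M) λ² + s λ − det M, where s is the sum of the principal 2×2 minors.
tr M = 0 + (-2) + 1 = -1.
s = (0·(-2) − 3²) + (0·1 − (-2)²) + ((-2)·1 − (-4)²) = -9 + (-4) + (-18) = -31.
det M (expand along row 1) = 0·(-18) − 3·(-5) + (-2)·(-16) = 47.
Characteristic polynomial: λ³ + λ² − 31λ − 47 = 0.
Substitute λ = y + (tr M)/3 = y − 0.333333 to remove the quadratic term: y³ + p·y + q = 0 with p = s − (tr M)²/3 = -31.333333 and q = −2(tr M)³/27 + (tr M)·s/3 − det M = -36.592593.
Three real roots ⇒ use the trigonometric (Viète) form: r = 2√(−p/3) = 6.463573, φ = arccos(3q/(p·r)) = arccos(0.542045) = 0.997928 rad.
y_k = r·cos(φ/3 − 2πk/3) for k = 0, 1, 2 gives y = 6.109258, -1.226772, -4.882486.
λ_k = y_k − 0.333333 gives λ = 5.7759, -1.5601, -5.2158 (check: the sum is -1.0000 = tr M).

Eigenvalues sorted in increasing order: [-5.2158, -1.5601, 5.7759].


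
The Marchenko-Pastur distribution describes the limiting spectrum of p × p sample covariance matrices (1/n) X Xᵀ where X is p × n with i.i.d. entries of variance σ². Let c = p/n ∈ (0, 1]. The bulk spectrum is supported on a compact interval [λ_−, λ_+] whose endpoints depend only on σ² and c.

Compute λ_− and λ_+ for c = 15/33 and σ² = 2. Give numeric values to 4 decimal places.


c = 15/33 = 0.454545; √c = 0.674200.
λ_− = σ² (1 − √c)² = 2 · (1 − 0.674200)² = 2 · (0.325800)² = 0.212291.
λ_+ = σ² (1 + √c)² = 2 · (1 + 0.674200)² = 2 · (1.674200)² = 5.605890.

Rounded to 4 decimal places: λ_− ≈ 0.2123, λ_+ ≈ 5.6059.


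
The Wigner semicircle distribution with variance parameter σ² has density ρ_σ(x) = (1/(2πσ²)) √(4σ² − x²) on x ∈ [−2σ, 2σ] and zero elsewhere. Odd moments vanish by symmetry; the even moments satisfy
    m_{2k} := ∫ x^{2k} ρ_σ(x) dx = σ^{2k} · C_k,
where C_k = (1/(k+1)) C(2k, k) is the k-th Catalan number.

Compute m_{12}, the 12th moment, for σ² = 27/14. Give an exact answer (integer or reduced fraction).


By the scaled semicircle moment identity, m_{2k} = σ^{2k} · C_k with k = 6.
C_6 = (1/(k+1)) · C(2k, k) = (1/7) · C(12, 6) = (1/7) · 924 = 132.
σ^{2k} = (σ²)^k = (27/14)^6 = 387420489/7529536.

Therefore m_{12} = σ^{12} · C_6 = (387420489/7529536) · 132 = 12784876137/1882384.


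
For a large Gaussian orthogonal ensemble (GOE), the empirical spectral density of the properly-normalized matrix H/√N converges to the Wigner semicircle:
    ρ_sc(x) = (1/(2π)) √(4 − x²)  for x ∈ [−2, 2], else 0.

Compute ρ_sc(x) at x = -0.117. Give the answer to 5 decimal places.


ρ_sc(x) = (1/(2π)) √(4 − x²). With x = -0.117:
  4 − x² = 4 − (-0.117)² = 4 − 0.013689 = 3.986311.
  √(4 − x²) = 1.996575.
  1/(2π) = 0.159155.
  ρ_sc(-0.117) = 0.159155 · 1.996575 = 0.317765.

Rounded to 5 decimal places: ρ_sc(-0.117) ≈ 0.31776.


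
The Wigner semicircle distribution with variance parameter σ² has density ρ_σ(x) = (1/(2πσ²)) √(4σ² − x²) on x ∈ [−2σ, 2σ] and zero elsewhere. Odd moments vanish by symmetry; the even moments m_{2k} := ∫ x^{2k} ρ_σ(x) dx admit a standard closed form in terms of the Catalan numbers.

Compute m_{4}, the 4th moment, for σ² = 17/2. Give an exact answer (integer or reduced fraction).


By the scaled semicircle moment identity, m_{2k} = σ^{2k} · C_k with k = 2.
C_2 = (1/(k+1)) · C(2k, k) = (1/3) · C(4, 2) = (1/3) · 6 = 2.
σ^{2k} = (σ²)^k = (17/2)^2 = 289/4.

Therefore m_{4} = σ^{4} · C_2 = (289/4) · 2 = 289/2.


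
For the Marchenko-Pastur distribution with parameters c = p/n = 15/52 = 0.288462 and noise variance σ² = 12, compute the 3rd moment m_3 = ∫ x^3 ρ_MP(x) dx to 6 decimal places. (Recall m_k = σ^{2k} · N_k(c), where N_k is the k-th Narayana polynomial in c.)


E[X³] = σ⁶ (1 + 3c + c²) (third MP moment). With σ² = 12 (so σ⁶ = 1728) and c = 15/52 = 0.288462: E[X³] = 1728 · (1 + 3·0.288462 + (0.288462)²) = 1728 · 1.948595.

So E[X^3] = 3367.171598.


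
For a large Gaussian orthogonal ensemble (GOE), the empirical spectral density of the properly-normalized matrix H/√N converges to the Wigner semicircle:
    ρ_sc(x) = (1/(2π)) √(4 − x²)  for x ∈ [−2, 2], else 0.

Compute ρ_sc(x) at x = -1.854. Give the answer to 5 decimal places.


ρ_sc(x) = (1/(2π)) √(4 − x²). With x = -1.854:
  4 − x² = 4 − (-1.854)² = 4 − 3.437316 = 0.562684.
  √(4 − x²) = 0.750123.
  1/(2π) = 0.159155.
  ρ_sc(-1.854) = 0.159155 · 0.750123 = 0.119386.

Rounded to 5 decimal places: ρ_sc(-1.854) ≈ 0.11939.


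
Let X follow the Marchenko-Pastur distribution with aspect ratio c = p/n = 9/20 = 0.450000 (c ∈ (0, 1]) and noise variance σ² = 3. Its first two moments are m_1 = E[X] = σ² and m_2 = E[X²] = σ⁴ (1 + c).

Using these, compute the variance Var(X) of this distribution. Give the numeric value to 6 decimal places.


m_1 = E[X] = σ² = 3, so m_1² = 9.
m_2 = E[X²] = σ⁴ (1 + c) = 9 · (1 + 0.450000) = 9 · 1.450000 = 13.050000.
(Note m_2 − m_1² simplifies to c · σ⁴ = 0.450000 · 9.)

Var(X) = m_2 − m_1² = 13.050000 − 9 = 4.050000.


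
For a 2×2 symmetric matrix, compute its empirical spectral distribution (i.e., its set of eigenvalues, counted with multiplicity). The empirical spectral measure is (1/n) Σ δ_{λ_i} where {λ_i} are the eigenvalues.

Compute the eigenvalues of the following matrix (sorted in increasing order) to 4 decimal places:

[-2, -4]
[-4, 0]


Since M is real symmetric, both eigenvalues are real; they are the roots of det(λI − M) = λ² − (tr M) λ + det M.
tr M = -2 + 0 = -2.
det M = (-2)·0 − (-4)² = 0 − 16 = -16.
Characteristic polynomial: λ² + 2λ − 16 = 0.
Discriminant Δ = (tr M)² − 4·det M = 4 − (-64) = 68; √Δ = 8.246211.
λ = (tr M ± √Δ)/2 = (-2 ± 8.246211)/2, giving (tr M − √Δ)/2 = -5.1231 and (tr M + √Δ)/2 = 3.1231.

Eigenvalues sorted in increasing order: [-5.1231, 3.1231].


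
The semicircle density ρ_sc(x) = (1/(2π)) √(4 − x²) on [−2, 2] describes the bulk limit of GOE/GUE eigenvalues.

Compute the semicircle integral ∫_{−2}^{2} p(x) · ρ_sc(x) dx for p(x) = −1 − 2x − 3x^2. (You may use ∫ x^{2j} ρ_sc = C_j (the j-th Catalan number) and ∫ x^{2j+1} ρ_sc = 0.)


Write p(x) = Σ a_i x^i, split into monomials and integrate each against ρ_sc separately.
Using ∫ x^{2j} ρ_sc = C_j = (1/(j+1)) C(2j, j) (Catalan numbers) and ∫ x^{2j+1} ρ_sc = 0 (odd monomials vanish by symmetry):
  i = 0 (even): a_0 · C_{0} = -1 · 1 = -1
  i = 1 (odd): ∫ x^1 ρ_sc = 0 (vanishes)
  i = 2 (even): a_2 · C_{1} = -3 · 1 = -3

Summing the contributions: ∫_{−2}^{2} p(x) ρ_sc(x) dx = (-1) + (-3) = -4.


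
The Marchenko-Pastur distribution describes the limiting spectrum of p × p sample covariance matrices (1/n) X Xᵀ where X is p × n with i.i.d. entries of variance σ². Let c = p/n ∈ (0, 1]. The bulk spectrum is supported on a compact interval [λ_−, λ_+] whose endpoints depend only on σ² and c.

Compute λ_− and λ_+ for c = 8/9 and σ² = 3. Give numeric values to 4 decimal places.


c = 8/9 = 0.888889; √c = 0.942809.
λ_− = σ² (1 − √c)² = 3 · (1 − 0.942809)² = 3 · (0.057191)² = 0.009812.
λ_+ = σ² (1 + √c)² = 3 · (1 + 0.942809)² = 3 · (1.942809)² = 11.323521.

Rounded to 4 decimal places: λ_− ≈ 0.0098, λ_+ ≈ 11.3235.


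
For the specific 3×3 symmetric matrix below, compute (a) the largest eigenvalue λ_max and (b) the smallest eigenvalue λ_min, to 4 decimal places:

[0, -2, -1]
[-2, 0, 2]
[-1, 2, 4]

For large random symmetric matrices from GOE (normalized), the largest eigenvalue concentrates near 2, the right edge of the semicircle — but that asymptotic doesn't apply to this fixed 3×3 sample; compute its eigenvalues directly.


Since M is real symmetric, all three eigenvalues are real; they are the roots of det(λI − M) = λ³ − (tr M) λ² + s λ − det M, where s is the sum of the principal 2×2 minors.
tr M = 0 + 0 + 4 = 4.
s = (0·0 − (-2)²) + (0·4 − (-1)²) + (0·4 − 2²) = -4 + (-1) + (-4) = -9.
det M (expand along row 1) = 0·(-4) − (-2)·(-6) + (-1)·(-4) = -8.
Characteristic polynomial: λ³ − 4λ² − 9λ + 8 = 0.
Substitute λ = y + (tr M)/3 = y + 1.333333 to remove the quadratic term: y³ + p·y + q = 0 with p = s − (tr M)²/3 = -14.333333 and q = −2(tr M)³/27 + (tr M)·s/3 − det M = -8.740741.
Three real roots ⇒ use the trigonometric (Viète) form: r = 2√(−p/3) = 4.371626, φ = arccos(3q/(p·r)) = arccos(0.418484) = 1.139020 rad.
y_k = r·cos(φ/3 − 2πk/3) for k = 0, 1, 2 gives y = 4.060303, -0.627018, -3.433286.
λ_k = y_k + 1.333333 gives λ = 5.3936, 0.7063, -2.1000 (check: the sum is 4.0000 = tr M).

Hence λ_max = 5.3936 and λ_min = -2.1000.


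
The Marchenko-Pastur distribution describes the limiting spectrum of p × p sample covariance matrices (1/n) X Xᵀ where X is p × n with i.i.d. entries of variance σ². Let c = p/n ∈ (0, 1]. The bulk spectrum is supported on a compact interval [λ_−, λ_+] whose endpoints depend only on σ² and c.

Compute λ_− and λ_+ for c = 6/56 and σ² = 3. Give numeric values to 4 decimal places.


c = 6/56 = 0.107143; √c = 0.327327.
λ_− = σ² (1 − √c)² = 3 · (1 − 0.327327)² = 3 · (0.672673)² = 1.357468.
λ_+ = σ² (1 + √c)² = 3 · (1 + 0.327327)² = 3 · (1.327327)² = 5.285390.

Rounded to 4 decimal places: λ_− ≈ 1.3575, λ_+ ≈ 5.2854.


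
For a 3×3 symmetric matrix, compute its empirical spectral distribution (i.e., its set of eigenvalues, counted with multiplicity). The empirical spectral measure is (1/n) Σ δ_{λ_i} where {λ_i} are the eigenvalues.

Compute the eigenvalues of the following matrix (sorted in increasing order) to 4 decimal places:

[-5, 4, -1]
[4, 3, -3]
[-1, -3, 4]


Since M is real symmetric, all three eigenvalues are real; they are the roots of det(λI − M) = λ³ − (tr M) λ² + s λ − det M, where s is the sum of the principal 2×2 minors.
tr M = -5 + 3 + 4 = 2.
s = ((-5)·3 − 4²) + ((-5)·4 − (-1)²) + (3·4 − (-3)²) = -31 + (-21) + 3 = -49.
det M (expand along row 1) = (-5)·3 − 4·13 + (-1)·(-9) = -58.
Characteristic polynomial: λ³ − 2λ² − 49λ + 58 = 0.
Substitute λ = y + (tr M)/3 = y + 0.666667 to remove the quadratic term: y³ + p·y + q = 0 with p = s − (tr M)²/3 = -50.333333 and q = −2(tr M)³/27 + (tr M)·s/3 − det M = 24.740741.
Three real roots ⇒ use the trigonometric (Viète) form: r = 2√(−p/3) = 8.192137, φ = arccos(3q/(p·r)) = arccos(-0.180004) = 1.751786 rad.
y_k = r·cos(φ/3 − 2πk/3) for k = 0, 1, 2 gives y = 6.834726, 0.493932, -7.328658.
λ_k = y_k + 0.666667 gives λ = 7.5014, 1.1606, -6.6620 (check: the sum is 2.0000 = tr M).

Eigenvalues sorted in increasing order: [-6.6620, 1.1606, 7.5014].
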